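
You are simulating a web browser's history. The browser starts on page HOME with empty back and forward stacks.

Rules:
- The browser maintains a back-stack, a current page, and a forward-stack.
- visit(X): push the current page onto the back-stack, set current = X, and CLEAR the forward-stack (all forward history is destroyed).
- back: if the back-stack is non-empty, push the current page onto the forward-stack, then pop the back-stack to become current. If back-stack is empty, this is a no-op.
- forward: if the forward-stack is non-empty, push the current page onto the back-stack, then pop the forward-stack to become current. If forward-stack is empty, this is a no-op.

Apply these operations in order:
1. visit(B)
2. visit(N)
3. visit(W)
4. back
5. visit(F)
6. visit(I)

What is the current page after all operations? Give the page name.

After 1 (visit(B)): cur=B back=1 fwd=0
After 2 (visit(N)): cur=N back=2 fwd=0
After 3 (visit(W)): cur=W back=3 fwd=0
After 4 (back): cur=N back=2 fwd=1
After 5 (visit(F)): cur=F back=3 fwd=0
After 6 (visit(I)): cur=I back=4 fwd=0

Answer: I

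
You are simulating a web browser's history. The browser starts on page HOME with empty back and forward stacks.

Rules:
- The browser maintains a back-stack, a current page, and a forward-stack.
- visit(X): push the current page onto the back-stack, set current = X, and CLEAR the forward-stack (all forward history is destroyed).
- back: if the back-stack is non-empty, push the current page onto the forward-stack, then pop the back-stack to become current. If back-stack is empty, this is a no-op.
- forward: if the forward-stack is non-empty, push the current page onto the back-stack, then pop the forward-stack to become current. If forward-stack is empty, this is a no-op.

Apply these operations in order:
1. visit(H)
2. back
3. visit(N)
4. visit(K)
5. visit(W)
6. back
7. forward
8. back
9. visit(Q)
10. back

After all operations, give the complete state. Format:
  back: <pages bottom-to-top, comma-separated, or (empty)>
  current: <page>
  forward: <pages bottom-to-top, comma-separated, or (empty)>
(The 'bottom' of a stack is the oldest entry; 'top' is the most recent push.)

After 1 (visit(H)): cur=H back=1 fwd=0
After 2 (back): cur=HOME back=0 fwd=1
After 3 (visit(N)): cur=N back=1 fwd=0
After 4 (visit(K)): cur=K back=2 fwd=0
After 5 (visit(W)): cur=W back=3 fwd=0
After 6 (back): cur=K back=2 fwd=1
After 7 (forward): cur=W back=3 fwd=0
After 8 (back): cur=K back=2 fwd=1
After 9 (visit(Q)): cur=Q back=3 fwd=0
After 10 (back): cur=K back=2 fwd=1

Answer: back: HOME,N
current: K
forward: Q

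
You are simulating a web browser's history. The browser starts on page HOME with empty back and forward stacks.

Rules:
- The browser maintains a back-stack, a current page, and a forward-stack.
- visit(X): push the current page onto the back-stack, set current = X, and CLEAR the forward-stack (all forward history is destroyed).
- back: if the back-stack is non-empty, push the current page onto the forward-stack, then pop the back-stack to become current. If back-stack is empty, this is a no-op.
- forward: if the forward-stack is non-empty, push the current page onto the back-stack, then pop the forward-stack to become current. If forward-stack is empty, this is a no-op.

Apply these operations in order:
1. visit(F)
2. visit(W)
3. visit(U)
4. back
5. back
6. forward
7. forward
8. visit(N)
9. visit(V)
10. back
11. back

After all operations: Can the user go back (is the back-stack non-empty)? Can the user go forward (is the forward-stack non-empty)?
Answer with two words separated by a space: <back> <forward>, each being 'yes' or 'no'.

After 1 (visit(F)): cur=F back=1 fwd=0
After 2 (visit(W)): cur=W back=2 fwd=0
After 3 (visit(U)): cur=U back=3 fwd=0
After 4 (back): cur=W back=2 fwd=1
After 5 (back): cur=F back=1 fwd=2
After 6 (forward): cur=W back=2 fwd=1
After 7 (forward): cur=U back=3 fwd=0
After 8 (visit(N)): cur=N back=4 fwd=0
After 9 (visit(V)): cur=V back=5 fwd=0
After 10 (back): cur=N back=4 fwd=1
After 11 (back): cur=U back=3 fwd=2

Answer: yes yes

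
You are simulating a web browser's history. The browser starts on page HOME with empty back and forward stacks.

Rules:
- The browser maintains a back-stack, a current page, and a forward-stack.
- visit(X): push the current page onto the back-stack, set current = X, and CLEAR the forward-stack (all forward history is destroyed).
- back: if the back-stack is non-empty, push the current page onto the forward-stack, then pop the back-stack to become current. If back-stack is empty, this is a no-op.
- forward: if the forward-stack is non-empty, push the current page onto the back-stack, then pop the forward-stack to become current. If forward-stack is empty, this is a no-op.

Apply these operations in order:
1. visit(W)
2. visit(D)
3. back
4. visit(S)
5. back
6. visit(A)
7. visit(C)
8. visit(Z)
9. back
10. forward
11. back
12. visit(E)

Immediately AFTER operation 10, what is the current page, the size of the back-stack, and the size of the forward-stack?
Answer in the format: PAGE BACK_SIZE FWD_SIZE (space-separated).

After 1 (visit(W)): cur=W back=1 fwd=0
After 2 (visit(D)): cur=D back=2 fwd=0
After 3 (back): cur=W back=1 fwd=1
After 4 (visit(S)): cur=S back=2 fwd=0
After 5 (back): cur=W back=1 fwd=1
After 6 (visit(A)): cur=A back=2 fwd=0
After 7 (visit(C)): cur=C back=3 fwd=0
After 8 (visit(Z)): cur=Z back=4 fwd=0
After 9 (back): cur=C back=3 fwd=1
After 10 (forward): cur=Z back=4 fwd=0

Z 4 0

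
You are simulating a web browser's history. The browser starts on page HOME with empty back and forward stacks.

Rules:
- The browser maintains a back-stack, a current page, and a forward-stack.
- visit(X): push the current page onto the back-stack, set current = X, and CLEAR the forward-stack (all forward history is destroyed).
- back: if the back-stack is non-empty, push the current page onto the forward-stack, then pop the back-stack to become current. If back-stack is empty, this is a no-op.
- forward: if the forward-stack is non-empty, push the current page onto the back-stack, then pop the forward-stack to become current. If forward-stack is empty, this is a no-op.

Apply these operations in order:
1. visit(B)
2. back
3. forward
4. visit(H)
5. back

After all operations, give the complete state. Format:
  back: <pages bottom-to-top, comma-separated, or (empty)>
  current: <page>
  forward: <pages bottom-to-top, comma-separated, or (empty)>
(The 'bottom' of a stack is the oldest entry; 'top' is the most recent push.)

Answer: back: HOME
current: B
forward: H

Derivation:
After 1 (visit(B)): cur=B back=1 fwd=0
After 2 (back): cur=HOME back=0 fwd=1
After 3 (forward): cur=B back=1 fwd=0
After 4 (visit(H)): cur=H back=2 fwd=0
After 5 (back): cur=B back=1 fwd=1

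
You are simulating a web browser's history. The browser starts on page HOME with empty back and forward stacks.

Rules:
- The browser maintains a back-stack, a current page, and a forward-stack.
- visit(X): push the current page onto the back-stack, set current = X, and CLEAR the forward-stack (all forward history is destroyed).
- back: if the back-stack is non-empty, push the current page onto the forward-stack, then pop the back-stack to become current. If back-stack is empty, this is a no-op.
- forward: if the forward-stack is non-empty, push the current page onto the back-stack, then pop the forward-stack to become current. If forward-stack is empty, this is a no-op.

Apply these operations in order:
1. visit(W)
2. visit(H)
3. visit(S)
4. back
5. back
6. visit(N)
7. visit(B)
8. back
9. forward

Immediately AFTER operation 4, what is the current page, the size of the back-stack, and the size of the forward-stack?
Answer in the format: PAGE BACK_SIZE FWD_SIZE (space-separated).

After 1 (visit(W)): cur=W back=1 fwd=0
After 2 (visit(H)): cur=H back=2 fwd=0
After 3 (visit(S)): cur=S back=3 fwd=0
After 4 (back): cur=H back=2 fwd=1

H 2 1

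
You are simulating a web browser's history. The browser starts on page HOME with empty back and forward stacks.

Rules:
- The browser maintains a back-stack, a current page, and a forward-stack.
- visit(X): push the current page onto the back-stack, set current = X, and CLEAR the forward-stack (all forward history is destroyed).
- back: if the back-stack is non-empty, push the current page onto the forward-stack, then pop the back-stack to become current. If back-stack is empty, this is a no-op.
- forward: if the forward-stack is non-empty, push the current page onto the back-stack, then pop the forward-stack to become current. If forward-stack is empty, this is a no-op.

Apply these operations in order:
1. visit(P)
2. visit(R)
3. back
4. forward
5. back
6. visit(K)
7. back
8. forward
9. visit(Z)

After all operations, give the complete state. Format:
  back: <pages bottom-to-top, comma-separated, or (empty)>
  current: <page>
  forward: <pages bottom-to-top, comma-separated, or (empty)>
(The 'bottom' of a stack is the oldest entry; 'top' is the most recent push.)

After 1 (visit(P)): cur=P back=1 fwd=0
After 2 (visit(R)): cur=R back=2 fwd=0
After 3 (back): cur=P back=1 fwd=1
After 4 (forward): cur=R back=2 fwd=0
After 5 (back): cur=P back=1 fwd=1
After 6 (visit(K)): cur=K back=2 fwd=0
After 7 (back): cur=P back=1 fwd=1
After 8 (forward): cur=K back=2 fwd=0
After 9 (visit(Z)): cur=Z back=3 fwd=0

Answer: back: HOME,P,K
current: Z
forward: (empty)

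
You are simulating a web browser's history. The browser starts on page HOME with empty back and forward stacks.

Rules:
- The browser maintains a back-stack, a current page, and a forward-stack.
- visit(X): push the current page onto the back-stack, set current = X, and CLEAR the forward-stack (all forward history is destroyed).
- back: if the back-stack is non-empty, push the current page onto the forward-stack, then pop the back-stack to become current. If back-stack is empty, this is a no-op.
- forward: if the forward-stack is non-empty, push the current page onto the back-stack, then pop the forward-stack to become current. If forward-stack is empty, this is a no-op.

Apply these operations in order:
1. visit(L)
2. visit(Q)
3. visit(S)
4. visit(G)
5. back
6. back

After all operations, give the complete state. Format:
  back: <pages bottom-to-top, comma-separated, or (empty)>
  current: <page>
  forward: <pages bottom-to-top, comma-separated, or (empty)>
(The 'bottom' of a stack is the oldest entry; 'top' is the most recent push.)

After 1 (visit(L)): cur=L back=1 fwd=0
After 2 (visit(Q)): cur=Q back=2 fwd=0
After 3 (visit(S)): cur=S back=3 fwd=0
After 4 (visit(G)): cur=G back=4 fwd=0
After 5 (back): cur=S back=3 fwd=1
After 6 (back): cur=Q back=2 fwd=2

Answer: back: HOME,L
current: Q
forward: G,S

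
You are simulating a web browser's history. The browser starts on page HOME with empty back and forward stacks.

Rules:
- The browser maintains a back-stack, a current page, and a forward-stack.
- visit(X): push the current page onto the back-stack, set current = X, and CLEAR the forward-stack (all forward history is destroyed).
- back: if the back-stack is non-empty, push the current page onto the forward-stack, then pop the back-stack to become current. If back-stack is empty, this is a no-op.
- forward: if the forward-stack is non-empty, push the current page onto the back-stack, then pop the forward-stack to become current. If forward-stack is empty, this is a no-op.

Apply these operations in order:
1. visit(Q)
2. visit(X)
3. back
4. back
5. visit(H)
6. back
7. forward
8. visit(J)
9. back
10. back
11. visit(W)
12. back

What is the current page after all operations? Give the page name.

Answer: HOME

Derivation:
After 1 (visit(Q)): cur=Q back=1 fwd=0
After 2 (visit(X)): cur=X back=2 fwd=0
After 3 (back): cur=Q back=1 fwd=1
After 4 (back): cur=HOME back=0 fwd=2
After 5 (visit(H)): cur=H back=1 fwd=0
After 6 (back): cur=HOME back=0 fwd=1
After 7 (forward): cur=H back=1 fwd=0
After 8 (visit(J)): cur=J back=2 fwd=0
After 9 (back): cur=H back=1 fwd=1
After 10 (back): cur=HOME back=0 fwd=2
After 11 (visit(W)): cur=W back=1 fwd=0
After 12 (back): cur=HOME back=0 fwd=1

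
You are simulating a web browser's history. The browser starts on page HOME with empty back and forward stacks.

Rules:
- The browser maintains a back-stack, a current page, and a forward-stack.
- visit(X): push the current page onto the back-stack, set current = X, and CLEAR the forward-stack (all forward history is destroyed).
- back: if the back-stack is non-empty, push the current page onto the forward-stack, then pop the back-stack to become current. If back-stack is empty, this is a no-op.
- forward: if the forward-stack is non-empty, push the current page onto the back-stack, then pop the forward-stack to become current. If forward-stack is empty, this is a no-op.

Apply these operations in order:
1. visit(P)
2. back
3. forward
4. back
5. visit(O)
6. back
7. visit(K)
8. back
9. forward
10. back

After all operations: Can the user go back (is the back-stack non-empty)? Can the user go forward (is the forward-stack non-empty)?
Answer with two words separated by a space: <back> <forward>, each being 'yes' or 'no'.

After 1 (visit(P)): cur=P back=1 fwd=0
After 2 (back): cur=HOME back=0 fwd=1
After 3 (forward): cur=P back=1 fwd=0
After 4 (back): cur=HOME back=0 fwd=1
After 5 (visit(O)): cur=O back=1 fwd=0
After 6 (back): cur=HOME back=0 fwd=1
After 7 (visit(K)): cur=K back=1 fwd=0
After 8 (back): cur=HOME back=0 fwd=1
After 9 (forward): cur=K back=1 fwd=0
After 10 (back): cur=HOME back=0 fwd=1

Answer: no yes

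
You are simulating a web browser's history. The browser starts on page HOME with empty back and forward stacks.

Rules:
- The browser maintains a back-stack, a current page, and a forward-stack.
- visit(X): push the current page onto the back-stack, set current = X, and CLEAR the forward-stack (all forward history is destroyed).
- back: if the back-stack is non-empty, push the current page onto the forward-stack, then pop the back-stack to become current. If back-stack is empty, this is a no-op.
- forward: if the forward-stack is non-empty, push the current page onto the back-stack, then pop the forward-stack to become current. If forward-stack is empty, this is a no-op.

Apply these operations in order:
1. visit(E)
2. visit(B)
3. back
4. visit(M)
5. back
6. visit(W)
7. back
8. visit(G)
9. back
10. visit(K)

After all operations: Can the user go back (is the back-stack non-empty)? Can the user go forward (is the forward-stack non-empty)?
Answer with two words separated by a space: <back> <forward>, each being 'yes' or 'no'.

Answer: yes no

Derivation:
After 1 (visit(E)): cur=E back=1 fwd=0
After 2 (visit(B)): cur=B back=2 fwd=0
After 3 (back): cur=E back=1 fwd=1
After 4 (visit(M)): cur=M back=2 fwd=0
After 5 (back): cur=E back=1 fwd=1
After 6 (visit(W)): cur=W back=2 fwd=0
After 7 (back): cur=E back=1 fwd=1
After 8 (visit(G)): cur=G back=2 fwd=0
After 9 (back): cur=E back=1 fwd=1
After 10 (visit(K)): cur=K back=2 fwd=0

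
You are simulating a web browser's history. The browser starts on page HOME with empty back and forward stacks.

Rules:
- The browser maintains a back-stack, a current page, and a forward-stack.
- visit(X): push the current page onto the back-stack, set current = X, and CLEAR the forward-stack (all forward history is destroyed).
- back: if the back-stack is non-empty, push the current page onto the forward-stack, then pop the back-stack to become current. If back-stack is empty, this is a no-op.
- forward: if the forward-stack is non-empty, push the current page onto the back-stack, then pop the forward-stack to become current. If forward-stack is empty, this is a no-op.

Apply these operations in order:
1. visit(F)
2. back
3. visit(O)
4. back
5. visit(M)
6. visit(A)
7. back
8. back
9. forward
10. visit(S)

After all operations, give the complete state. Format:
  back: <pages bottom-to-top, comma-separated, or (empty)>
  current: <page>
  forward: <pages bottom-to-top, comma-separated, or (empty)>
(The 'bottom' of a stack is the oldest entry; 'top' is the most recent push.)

After 1 (visit(F)): cur=F back=1 fwd=0
After 2 (back): cur=HOME back=0 fwd=1
After 3 (visit(O)): cur=O back=1 fwd=0
After 4 (back): cur=HOME back=0 fwd=1
After 5 (visit(M)): cur=M back=1 fwd=0
After 6 (visit(A)): cur=A back=2 fwd=0
After 7 (back): cur=M back=1 fwd=1
After 8 (back): cur=HOME back=0 fwd=2
After 9 (forward): cur=M back=1 fwd=1
After 10 (visit(S)): cur=S back=2 fwd=0

Answer: back: HOME,M
current: S
forward: (empty)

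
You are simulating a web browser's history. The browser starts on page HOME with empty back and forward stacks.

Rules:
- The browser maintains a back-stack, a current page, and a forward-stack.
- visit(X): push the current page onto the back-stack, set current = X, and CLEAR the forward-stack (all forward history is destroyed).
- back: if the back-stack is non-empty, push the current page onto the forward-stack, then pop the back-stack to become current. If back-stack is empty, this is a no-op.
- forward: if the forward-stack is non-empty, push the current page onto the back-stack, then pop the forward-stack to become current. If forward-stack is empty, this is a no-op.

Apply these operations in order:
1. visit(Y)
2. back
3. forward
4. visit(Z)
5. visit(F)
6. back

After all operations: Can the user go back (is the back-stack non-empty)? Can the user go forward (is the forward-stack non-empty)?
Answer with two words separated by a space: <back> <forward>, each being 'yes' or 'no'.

After 1 (visit(Y)): cur=Y back=1 fwd=0
After 2 (back): cur=HOME back=0 fwd=1
After 3 (forward): cur=Y back=1 fwd=0
After 4 (visit(Z)): cur=Z back=2 fwd=0
After 5 (visit(F)): cur=F back=3 fwd=0
After 6 (back): cur=Z back=2 fwd=1

Answer: yes yes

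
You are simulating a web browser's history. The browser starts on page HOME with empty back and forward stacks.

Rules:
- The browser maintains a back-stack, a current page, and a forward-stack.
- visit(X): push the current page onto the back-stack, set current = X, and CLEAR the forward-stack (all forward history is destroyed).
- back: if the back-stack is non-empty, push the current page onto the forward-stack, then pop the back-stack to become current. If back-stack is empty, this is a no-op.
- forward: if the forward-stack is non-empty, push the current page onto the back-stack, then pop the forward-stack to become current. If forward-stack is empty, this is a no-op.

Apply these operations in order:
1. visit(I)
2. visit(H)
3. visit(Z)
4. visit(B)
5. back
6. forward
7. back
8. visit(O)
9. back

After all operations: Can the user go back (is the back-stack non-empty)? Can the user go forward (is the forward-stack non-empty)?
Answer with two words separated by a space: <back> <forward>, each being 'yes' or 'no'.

After 1 (visit(I)): cur=I back=1 fwd=0
After 2 (visit(H)): cur=H back=2 fwd=0
After 3 (visit(Z)): cur=Z back=3 fwd=0
After 4 (visit(B)): cur=B back=4 fwd=0
After 5 (back): cur=Z back=3 fwd=1
After 6 (forward): cur=B back=4 fwd=0
After 7 (back): cur=Z back=3 fwd=1
After 8 (visit(O)): cur=O back=4 fwd=0
After 9 (back): cur=Z back=3 fwd=1

Answer: yes yes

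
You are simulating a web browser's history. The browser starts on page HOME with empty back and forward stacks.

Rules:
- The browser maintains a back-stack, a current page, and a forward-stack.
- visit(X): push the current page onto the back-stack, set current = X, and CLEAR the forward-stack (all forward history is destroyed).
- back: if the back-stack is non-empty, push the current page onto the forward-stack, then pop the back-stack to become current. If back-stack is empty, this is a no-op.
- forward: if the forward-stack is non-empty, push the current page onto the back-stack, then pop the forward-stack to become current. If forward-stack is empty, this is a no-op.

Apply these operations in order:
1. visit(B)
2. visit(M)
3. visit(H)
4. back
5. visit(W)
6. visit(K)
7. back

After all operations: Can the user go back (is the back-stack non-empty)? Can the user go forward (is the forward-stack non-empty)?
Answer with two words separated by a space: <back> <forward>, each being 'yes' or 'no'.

Answer: yes yes

Derivation:
After 1 (visit(B)): cur=B back=1 fwd=0
After 2 (visit(M)): cur=M back=2 fwd=0
After 3 (visit(H)): cur=H back=3 fwd=0
After 4 (back): cur=M back=2 fwd=1
After 5 (visit(W)): cur=W back=3 fwd=0
After 6 (visit(K)): cur=K back=4 fwd=0
After 7 (back): cur=W back=3 fwd=1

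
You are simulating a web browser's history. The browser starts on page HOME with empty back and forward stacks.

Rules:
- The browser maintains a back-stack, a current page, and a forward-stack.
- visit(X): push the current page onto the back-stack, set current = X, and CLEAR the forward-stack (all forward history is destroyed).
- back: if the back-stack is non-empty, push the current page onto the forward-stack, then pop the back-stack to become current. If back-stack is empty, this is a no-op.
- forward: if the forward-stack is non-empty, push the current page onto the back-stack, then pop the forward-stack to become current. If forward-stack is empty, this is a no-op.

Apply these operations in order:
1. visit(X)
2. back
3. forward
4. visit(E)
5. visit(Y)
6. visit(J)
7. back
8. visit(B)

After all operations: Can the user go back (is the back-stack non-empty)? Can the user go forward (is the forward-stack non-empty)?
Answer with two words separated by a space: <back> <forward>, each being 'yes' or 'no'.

Answer: yes no

Derivation:
After 1 (visit(X)): cur=X back=1 fwd=0
After 2 (back): cur=HOME back=0 fwd=1
After 3 (forward): cur=X back=1 fwd=0
After 4 (visit(E)): cur=E back=2 fwd=0
After 5 (visit(Y)): cur=Y back=3 fwd=0
After 6 (visit(J)): cur=J back=4 fwd=0
After 7 (back): cur=Y back=3 fwd=1
After 8 (visit(B)): cur=B back=4 fwd=0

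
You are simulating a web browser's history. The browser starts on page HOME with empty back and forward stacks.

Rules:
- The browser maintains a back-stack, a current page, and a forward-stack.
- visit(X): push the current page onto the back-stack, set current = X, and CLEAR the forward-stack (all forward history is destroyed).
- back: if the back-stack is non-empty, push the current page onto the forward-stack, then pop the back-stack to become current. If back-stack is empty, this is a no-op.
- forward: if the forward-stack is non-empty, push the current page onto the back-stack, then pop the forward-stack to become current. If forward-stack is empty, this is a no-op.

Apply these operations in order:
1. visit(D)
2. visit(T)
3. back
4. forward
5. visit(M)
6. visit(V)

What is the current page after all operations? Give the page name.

After 1 (visit(D)): cur=D back=1 fwd=0
After 2 (visit(T)): cur=T back=2 fwd=0
After 3 (back): cur=D back=1 fwd=1
After 4 (forward): cur=T back=2 fwd=0
After 5 (visit(M)): cur=M back=3 fwd=0
After 6 (visit(V)): cur=V back=4 fwd=0

Answer: V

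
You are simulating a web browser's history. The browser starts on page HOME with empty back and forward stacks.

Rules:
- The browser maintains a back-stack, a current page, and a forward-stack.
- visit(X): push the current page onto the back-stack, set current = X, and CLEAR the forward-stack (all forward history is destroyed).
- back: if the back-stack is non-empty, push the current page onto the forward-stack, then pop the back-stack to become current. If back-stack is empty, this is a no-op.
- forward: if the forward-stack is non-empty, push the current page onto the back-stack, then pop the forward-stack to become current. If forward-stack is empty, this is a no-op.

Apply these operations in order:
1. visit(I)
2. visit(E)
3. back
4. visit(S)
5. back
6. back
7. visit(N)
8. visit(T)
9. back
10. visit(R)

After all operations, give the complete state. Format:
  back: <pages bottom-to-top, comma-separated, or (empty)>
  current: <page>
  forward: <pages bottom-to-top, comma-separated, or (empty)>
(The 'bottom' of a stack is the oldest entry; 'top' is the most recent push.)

Answer: back: HOME,N
current: R
forward: (empty)

Derivation:
After 1 (visit(I)): cur=I back=1 fwd=0
After 2 (visit(E)): cur=E back=2 fwd=0
After 3 (back): cur=I back=1 fwd=1
After 4 (visit(S)): cur=S back=2 fwd=0
After 5 (back): cur=I back=1 fwd=1
After 6 (back): cur=HOME back=0 fwd=2
After 7 (visit(N)): cur=N back=1 fwd=0
After 8 (visit(T)): cur=T back=2 fwd=0
After 9 (back): cur=N back=1 fwd=1
After 10 (visit(R)): cur=R back=2 fwd=0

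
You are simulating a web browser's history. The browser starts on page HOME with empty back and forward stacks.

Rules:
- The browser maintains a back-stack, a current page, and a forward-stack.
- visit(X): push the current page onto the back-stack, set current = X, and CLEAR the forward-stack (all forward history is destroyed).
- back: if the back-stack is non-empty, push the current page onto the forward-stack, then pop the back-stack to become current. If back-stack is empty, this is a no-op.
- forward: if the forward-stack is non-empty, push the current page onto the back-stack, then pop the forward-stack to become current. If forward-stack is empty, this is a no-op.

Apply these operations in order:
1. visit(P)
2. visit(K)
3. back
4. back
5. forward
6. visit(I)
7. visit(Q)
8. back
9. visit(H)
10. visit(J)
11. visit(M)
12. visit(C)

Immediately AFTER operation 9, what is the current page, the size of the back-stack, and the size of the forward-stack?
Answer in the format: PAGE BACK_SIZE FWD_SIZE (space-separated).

After 1 (visit(P)): cur=P back=1 fwd=0
After 2 (visit(K)): cur=K back=2 fwd=0
After 3 (back): cur=P back=1 fwd=1
After 4 (back): cur=HOME back=0 fwd=2
After 5 (forward): cur=P back=1 fwd=1
After 6 (visit(I)): cur=I back=2 fwd=0
After 7 (visit(Q)): cur=Q back=3 fwd=0
After 8 (back): cur=I back=2 fwd=1
After 9 (visit(H)): cur=H back=3 fwd=0

H 3 0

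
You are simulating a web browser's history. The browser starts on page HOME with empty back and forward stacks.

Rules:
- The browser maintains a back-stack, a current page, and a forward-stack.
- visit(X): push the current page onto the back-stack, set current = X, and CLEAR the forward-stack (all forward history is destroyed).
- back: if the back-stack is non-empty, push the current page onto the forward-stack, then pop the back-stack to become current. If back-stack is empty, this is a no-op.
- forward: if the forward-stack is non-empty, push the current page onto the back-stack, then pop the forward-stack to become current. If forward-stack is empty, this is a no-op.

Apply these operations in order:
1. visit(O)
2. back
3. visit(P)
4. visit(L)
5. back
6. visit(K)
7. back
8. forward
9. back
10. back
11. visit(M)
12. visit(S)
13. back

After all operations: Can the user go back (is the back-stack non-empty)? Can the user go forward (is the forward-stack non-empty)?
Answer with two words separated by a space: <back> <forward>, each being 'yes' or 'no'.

Answer: yes yes

Derivation:
After 1 (visit(O)): cur=O back=1 fwd=0
After 2 (back): cur=HOME back=0 fwd=1
After 3 (visit(P)): cur=P back=1 fwd=0
After 4 (visit(L)): cur=L back=2 fwd=0
After 5 (back): cur=P back=1 fwd=1
After 6 (visit(K)): cur=K back=2 fwd=0
After 7 (back): cur=P back=1 fwd=1
After 8 (forward): cur=K back=2 fwd=0
After 9 (back): cur=P back=1 fwd=1
After 10 (back): cur=HOME back=0 fwd=2
After 11 (visit(M)): cur=M back=1 fwd=0
After 12 (visit(S)): cur=S back=2 fwd=0
After 13 (back): cur=M back=1 fwd=1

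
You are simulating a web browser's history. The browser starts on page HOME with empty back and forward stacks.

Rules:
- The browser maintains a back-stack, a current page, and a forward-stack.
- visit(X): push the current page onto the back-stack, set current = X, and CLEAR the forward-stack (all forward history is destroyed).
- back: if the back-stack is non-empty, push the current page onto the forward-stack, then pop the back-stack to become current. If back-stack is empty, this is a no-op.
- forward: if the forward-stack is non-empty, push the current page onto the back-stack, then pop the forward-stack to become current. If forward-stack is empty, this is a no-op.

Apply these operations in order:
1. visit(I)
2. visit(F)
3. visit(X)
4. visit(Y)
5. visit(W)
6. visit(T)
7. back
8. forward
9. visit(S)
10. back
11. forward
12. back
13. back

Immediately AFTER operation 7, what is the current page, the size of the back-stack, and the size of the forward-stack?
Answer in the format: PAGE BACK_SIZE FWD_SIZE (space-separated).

After 1 (visit(I)): cur=I back=1 fwd=0
After 2 (visit(F)): cur=F back=2 fwd=0
After 3 (visit(X)): cur=X back=3 fwd=0
After 4 (visit(Y)): cur=Y back=4 fwd=0
After 5 (visit(W)): cur=W back=5 fwd=0
After 6 (visit(T)): cur=T back=6 fwd=0
After 7 (back): cur=W back=5 fwd=1

W 5 1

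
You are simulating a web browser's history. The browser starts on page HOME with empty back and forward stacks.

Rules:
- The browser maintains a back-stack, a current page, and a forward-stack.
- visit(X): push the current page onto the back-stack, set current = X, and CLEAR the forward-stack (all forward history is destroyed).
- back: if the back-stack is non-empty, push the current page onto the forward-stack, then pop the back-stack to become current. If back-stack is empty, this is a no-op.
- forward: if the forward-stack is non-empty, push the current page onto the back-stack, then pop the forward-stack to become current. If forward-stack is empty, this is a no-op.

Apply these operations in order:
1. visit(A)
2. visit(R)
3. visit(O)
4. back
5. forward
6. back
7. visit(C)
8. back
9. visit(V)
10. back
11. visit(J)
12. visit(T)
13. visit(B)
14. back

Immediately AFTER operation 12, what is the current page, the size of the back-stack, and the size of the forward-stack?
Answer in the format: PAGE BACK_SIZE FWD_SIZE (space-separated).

After 1 (visit(A)): cur=A back=1 fwd=0
After 2 (visit(R)): cur=R back=2 fwd=0
After 3 (visit(O)): cur=O back=3 fwd=0
After 4 (back): cur=R back=2 fwd=1
After 5 (forward): cur=O back=3 fwd=0
After 6 (back): cur=R back=2 fwd=1
After 7 (visit(C)): cur=C back=3 fwd=0
After 8 (back): cur=R back=2 fwd=1
After 9 (visit(V)): cur=V back=3 fwd=0
After 10 (back): cur=R back=2 fwd=1
After 11 (visit(J)): cur=J back=3 fwd=0
After 12 (visit(T)): cur=T back=4 fwd=0

T 4 0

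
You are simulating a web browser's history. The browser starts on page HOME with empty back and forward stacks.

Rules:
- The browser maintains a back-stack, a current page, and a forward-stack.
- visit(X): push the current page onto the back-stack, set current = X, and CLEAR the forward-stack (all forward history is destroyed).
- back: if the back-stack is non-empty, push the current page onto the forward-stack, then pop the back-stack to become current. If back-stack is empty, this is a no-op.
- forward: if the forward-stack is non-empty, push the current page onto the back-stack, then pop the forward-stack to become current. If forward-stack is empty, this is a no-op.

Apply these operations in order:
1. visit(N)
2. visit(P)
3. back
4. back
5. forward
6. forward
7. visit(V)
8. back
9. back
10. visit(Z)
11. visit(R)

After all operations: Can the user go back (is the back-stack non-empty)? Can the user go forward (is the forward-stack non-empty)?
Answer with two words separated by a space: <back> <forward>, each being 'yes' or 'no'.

After 1 (visit(N)): cur=N back=1 fwd=0
After 2 (visit(P)): cur=P back=2 fwd=0
After 3 (back): cur=N back=1 fwd=1
After 4 (back): cur=HOME back=0 fwd=2
After 5 (forward): cur=N back=1 fwd=1
After 6 (forward): cur=P back=2 fwd=0
After 7 (visit(V)): cur=V back=3 fwd=0
After 8 (back): cur=P back=2 fwd=1
After 9 (back): cur=N back=1 fwd=2
After 10 (visit(Z)): cur=Z back=2 fwd=0
After 11 (visit(R)): cur=R back=3 fwd=0

Answer: yes no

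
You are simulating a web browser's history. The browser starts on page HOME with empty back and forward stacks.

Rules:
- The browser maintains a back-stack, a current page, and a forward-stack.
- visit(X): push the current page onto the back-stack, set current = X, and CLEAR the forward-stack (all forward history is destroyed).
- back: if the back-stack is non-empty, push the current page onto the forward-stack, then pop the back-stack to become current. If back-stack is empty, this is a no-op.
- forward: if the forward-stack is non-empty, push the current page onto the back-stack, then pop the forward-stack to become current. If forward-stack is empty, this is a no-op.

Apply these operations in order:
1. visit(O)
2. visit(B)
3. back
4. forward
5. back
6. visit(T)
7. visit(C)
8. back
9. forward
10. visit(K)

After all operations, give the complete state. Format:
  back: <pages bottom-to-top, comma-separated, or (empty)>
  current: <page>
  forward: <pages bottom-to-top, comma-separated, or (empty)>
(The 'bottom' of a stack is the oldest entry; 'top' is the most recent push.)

Answer: back: HOME,O,T,C
current: K
forward: (empty)

Derivation:
After 1 (visit(O)): cur=O back=1 fwd=0
After 2 (visit(B)): cur=B back=2 fwd=0
After 3 (back): cur=O back=1 fwd=1
After 4 (forward): cur=B back=2 fwd=0
After 5 (back): cur=O back=1 fwd=1
After 6 (visit(T)): cur=T back=2 fwd=0
After 7 (visit(C)): cur=C back=3 fwd=0
After 8 (back): cur=T back=2 fwd=1
After 9 (forward): cur=C back=3 fwd=0
After 10 (visit(K)): cur=K back=4 fwd=0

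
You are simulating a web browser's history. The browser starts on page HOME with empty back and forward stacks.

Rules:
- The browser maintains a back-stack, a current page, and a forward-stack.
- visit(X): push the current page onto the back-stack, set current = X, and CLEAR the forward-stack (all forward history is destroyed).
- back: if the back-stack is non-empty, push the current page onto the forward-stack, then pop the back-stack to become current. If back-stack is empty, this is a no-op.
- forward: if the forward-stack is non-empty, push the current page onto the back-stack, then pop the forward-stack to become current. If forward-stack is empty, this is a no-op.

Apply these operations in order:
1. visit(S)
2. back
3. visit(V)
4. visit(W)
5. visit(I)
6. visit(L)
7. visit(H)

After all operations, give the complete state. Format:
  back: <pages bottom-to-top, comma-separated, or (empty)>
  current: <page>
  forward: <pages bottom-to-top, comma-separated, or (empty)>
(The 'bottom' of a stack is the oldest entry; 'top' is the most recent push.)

Answer: back: HOME,V,W,I,L
current: H
forward: (empty)

Derivation:
After 1 (visit(S)): cur=S back=1 fwd=0
After 2 (back): cur=HOME back=0 fwd=1
After 3 (visit(V)): cur=V back=1 fwd=0
After 4 (visit(W)): cur=W back=2 fwd=0
After 5 (visit(I)): cur=I back=3 fwd=0
After 6 (visit(L)): cur=L back=4 fwd=0
After 7 (visit(H)): cur=H back=5 fwd=0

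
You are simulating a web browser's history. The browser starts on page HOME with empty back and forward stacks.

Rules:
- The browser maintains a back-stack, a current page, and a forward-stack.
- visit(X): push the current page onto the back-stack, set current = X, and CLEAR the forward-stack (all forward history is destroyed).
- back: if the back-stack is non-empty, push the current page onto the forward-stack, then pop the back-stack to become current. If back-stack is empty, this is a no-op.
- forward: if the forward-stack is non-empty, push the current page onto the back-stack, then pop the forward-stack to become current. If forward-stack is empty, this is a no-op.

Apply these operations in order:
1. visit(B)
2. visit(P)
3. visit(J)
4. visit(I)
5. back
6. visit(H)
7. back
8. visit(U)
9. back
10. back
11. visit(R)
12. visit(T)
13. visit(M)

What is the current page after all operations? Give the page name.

Answer: M

Derivation:
After 1 (visit(B)): cur=B back=1 fwd=0
After 2 (visit(P)): cur=P back=2 fwd=0
After 3 (visit(J)): cur=J back=3 fwd=0
After 4 (visit(I)): cur=I back=4 fwd=0
After 5 (back): cur=J back=3 fwd=1
After 6 (visit(H)): cur=H back=4 fwd=0
After 7 (back): cur=J back=3 fwd=1
After 8 (visit(U)): cur=U back=4 fwd=0
After 9 (back): cur=J back=3 fwd=1
After 10 (back): cur=P back=2 fwd=2
After 11 (visit(R)): cur=R back=3 fwd=0
After 12 (visit(T)): cur=T back=4 fwd=0
After 13 (visit(M)): cur=M back=5 fwd=0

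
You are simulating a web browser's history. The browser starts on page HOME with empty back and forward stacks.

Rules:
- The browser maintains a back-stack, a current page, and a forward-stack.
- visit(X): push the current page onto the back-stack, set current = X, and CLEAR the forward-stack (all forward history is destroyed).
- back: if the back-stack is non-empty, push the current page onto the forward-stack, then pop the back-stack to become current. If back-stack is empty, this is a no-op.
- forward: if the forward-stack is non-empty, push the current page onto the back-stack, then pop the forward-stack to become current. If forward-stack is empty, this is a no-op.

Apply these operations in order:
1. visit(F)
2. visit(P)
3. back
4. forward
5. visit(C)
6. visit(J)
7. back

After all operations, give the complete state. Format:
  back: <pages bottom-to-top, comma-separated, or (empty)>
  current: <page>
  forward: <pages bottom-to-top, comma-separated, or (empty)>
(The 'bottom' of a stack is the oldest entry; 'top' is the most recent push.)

Answer: back: HOME,F,P
current: C
forward: J

Derivation:
After 1 (visit(F)): cur=F back=1 fwd=0
After 2 (visit(P)): cur=P back=2 fwd=0
After 3 (back): cur=F back=1 fwd=1
After 4 (forward): cur=P back=2 fwd=0
After 5 (visit(C)): cur=C back=3 fwd=0
After 6 (visit(J)): cur=J back=4 fwd=0
After 7 (back): cur=C back=3 fwd=1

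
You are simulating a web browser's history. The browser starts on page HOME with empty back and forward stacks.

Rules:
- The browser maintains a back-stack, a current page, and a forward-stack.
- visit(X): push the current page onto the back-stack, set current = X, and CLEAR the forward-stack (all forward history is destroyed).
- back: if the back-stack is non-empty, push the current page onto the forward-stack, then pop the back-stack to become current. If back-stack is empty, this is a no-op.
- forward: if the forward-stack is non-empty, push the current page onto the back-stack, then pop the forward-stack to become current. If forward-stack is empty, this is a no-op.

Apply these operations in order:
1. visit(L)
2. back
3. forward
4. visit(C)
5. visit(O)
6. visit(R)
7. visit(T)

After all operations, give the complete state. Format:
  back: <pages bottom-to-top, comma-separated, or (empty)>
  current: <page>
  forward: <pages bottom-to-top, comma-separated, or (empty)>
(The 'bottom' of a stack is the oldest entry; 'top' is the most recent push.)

After 1 (visit(L)): cur=L back=1 fwd=0
After 2 (back): cur=HOME back=0 fwd=1
After 3 (forward): cur=L back=1 fwd=0
After 4 (visit(C)): cur=C back=2 fwd=0
After 5 (visit(O)): cur=O back=3 fwd=0
After 6 (visit(R)): cur=R back=4 fwd=0
After 7 (visit(T)): cur=T back=5 fwd=0

Answer: back: HOME,L,C,O,R
current: T
forward: (empty)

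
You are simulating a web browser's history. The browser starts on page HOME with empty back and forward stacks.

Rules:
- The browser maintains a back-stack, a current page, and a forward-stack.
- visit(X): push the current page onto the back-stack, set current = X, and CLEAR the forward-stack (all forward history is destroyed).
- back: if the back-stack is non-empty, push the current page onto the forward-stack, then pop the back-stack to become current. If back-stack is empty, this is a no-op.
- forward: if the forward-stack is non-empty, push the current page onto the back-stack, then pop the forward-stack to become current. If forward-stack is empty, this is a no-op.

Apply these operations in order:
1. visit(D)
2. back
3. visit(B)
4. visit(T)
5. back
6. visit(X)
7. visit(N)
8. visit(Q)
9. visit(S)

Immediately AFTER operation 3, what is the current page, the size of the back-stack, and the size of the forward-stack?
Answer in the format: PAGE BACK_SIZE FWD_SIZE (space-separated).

After 1 (visit(D)): cur=D back=1 fwd=0
After 2 (back): cur=HOME back=0 fwd=1
After 3 (visit(B)): cur=B back=1 fwd=0

B 1 0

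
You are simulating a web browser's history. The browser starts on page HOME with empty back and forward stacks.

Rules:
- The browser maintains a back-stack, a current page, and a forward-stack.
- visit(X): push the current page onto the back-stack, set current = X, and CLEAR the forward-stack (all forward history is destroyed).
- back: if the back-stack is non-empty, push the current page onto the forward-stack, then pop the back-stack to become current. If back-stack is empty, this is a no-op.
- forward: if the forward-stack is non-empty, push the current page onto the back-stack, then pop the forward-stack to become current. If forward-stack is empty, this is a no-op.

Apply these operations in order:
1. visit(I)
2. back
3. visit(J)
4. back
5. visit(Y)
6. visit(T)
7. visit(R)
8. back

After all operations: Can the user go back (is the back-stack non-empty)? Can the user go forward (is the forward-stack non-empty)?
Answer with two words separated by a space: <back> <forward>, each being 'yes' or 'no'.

Answer: yes yes

Derivation:
After 1 (visit(I)): cur=I back=1 fwd=0
After 2 (back): cur=HOME back=0 fwd=1
After 3 (visit(J)): cur=J back=1 fwd=0
After 4 (back): cur=HOME back=0 fwd=1
After 5 (visit(Y)): cur=Y back=1 fwd=0
After 6 (visit(T)): cur=T back=2 fwd=0
After 7 (visit(R)): cur=R back=3 fwd=0
After 8 (back): cur=T back=2 fwd=1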